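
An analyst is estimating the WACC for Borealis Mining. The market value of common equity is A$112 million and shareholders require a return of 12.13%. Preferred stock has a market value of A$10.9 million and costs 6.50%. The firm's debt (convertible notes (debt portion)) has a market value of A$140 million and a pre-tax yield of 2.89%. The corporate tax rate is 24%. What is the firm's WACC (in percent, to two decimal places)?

6.61%

Total capital V = 112 + 10.9 + 140 = 262.9.
Equity: weight = 112/262.9 = 0.4260; cost = 12.13%.
Preferred: weight = 10.9/262.9 = 0.0415; cost = 6.5%.
Convertible notes (debt portion): weight = 140/262.9 = 0.5325; after-tax cost = 2.89% × (1 − 24%) = 2.1964%.
WACC = 0.4260 × 12.1300% + 0.0415 × 6.5000% + 0.5325 × 2.1964% = 6.6067%.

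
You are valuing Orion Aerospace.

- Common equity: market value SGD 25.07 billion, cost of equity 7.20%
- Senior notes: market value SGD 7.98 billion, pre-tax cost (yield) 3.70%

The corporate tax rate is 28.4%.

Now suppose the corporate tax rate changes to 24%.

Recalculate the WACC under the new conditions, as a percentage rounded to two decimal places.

6.14%

After the change:
Total capital V = 25.07 + 7.98 = 33.05.
Equity: weight = 25.07/33.05 = 0.7585; cost = 7.2%.
Senior notes: weight = 7.98/33.05 = 0.2415; after-tax cost = 3.7% × (1 − 24%) = 2.8120%.
WACC = 0.7585 × 7.2000% + 0.2415 × 2.8120% = 6.1405%.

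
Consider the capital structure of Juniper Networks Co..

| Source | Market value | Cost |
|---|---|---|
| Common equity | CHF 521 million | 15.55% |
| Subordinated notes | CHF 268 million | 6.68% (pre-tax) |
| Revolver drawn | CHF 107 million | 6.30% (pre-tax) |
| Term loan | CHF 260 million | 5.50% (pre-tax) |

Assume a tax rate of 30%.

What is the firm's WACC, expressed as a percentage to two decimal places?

Total capital V = 521 + 268 + 107 + 260 = 1156.
Equity: weight = 521/1156 = 0.4507; cost = 15.55%.
Subordinated notes: weight = 268/1156 = 0.2318; after-tax cost = 6.68% × (1 − 30%) = 4.6760%.
Revolver drawn: weight = 107/1156 = 0.0926; after-tax cost = 6.3% × (1 − 30%) = 4.4100%.
Term loan: weight = 260/1156 = 0.2249; after-tax cost = 5.5% × (1 − 30%) = 3.8500%.
WACC = 0.4507 × 15.5500% + 0.2318 × 4.6760% + 0.0926 × 4.4100% + 0.2249 × 3.8500% = 9.3664%.

9.37%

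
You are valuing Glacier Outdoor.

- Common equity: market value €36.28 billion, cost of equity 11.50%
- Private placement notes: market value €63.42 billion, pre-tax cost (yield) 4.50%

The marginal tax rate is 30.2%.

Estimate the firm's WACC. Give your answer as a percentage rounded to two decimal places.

6.18%

Total capital V = 36.28 + 63.42 = 99.7.
Equity: weight = 36.28/99.7 = 0.3639; cost = 11.5%.
Private placement notes: weight = 63.42/99.7 = 0.6361; after-tax cost = 4.5% × (1 − 30.2%) = 3.1410%.
WACC = 0.3639 × 11.5000% + 0.6361 × 3.1410% = 6.1828%.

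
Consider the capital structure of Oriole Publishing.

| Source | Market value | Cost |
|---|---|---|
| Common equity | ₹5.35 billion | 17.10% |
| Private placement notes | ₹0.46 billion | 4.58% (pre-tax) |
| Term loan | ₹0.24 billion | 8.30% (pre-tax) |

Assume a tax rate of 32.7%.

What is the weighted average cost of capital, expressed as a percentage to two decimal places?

Total capital V = 5.35 + 0.46 + 0.24 = 6.05.
Equity: weight = 5.35/6.05 = 0.8843; cost = 17.1%.
Private placement notes: weight = 0.46/6.05 = 0.0760; after-tax cost = 4.58% × (1 − 32.7%) = 3.0823%.
Term loan: weight = 0.24/6.05 = 0.0397; after-tax cost = 8.3% × (1 − 32.7%) = 5.5859%.
WACC = 0.8843 × 17.1000% + 0.0760 × 3.0823% + 0.0397 × 5.5859% = 15.5774%.

15.58%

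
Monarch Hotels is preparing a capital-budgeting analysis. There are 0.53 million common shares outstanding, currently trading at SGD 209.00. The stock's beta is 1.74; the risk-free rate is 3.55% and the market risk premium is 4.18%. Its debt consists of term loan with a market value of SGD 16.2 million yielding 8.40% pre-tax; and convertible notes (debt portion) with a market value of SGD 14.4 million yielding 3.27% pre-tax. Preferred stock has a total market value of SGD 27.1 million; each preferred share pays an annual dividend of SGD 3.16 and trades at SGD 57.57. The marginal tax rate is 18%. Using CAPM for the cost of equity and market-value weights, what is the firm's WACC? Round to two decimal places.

Cost of equity via CAPM: Re = 3.55% + 1.74 × 4.18% = 10.8232%.
Cost of preferred: Rp = 3.16 / 57.57 = 5.4890%.
Market value of equity E = 209.0 × 0.53m = 110.77m.
Total capital V = 110.77 + 27.1 + 16.2 + 14.4 = 168.47.
Equity: weight = 110.77/168.47 = 0.6575; cost = 10.8232%.
Preferred: weight = 27.1/168.47 = 0.1609; cost = 5.489%.
Term loan: weight = 16.2/168.47 = 0.0962; after-tax cost = 8.4% × (1 − 18%) = 6.8880%.
Convertible notes (debt portion): weight = 14.4/168.47 = 0.0855; after-tax cost = 3.27% × (1 − 18%) = 2.6814%.
WACC = 0.6575 × 10.8232% + 0.1609 × 5.4890% + 0.0962 × 6.8880% + 0.0855 × 2.6814% = 8.8908%.

8.89%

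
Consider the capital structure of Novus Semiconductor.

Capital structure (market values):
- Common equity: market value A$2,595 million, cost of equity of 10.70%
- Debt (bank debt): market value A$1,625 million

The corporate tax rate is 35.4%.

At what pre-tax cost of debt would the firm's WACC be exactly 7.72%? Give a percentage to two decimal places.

4.58%

Total capital V = 2595 + 1625 = 4220.
Equity weight = 2595/4220 = 0.6149.
Bank debt weight = 1625/4220 = 0.3851.
Equity contribution = 0.6149 × 10.7% = 6.5797%.
Remaining for debt = 7.72% − 6.5797% = 1.1403%.
Rd × (1 − 35.4%) × 0.3851 = 1.1403%  ⇒  Rd = 4.5839%.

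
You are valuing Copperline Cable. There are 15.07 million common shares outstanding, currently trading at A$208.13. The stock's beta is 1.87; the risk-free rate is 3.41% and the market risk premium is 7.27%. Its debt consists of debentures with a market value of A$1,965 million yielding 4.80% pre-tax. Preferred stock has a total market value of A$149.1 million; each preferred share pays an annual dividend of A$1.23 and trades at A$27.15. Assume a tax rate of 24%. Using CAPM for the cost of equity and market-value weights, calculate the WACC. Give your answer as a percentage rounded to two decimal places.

11.65%

Cost of equity via CAPM: Re = 3.41% + 1.87 × 7.27% = 17.0049%.
Cost of preferred: Rp = 1.23 / 27.15 = 4.5304%.
Market value of equity E = 208.13 × 15.07m = 3136.5191m.
Total capital V = 3136.5191 + 149.1 + 1965 = 5250.6191.
Equity: weight = 3136.5191/5250.6191 = 0.5974; cost = 17.0049%.
Preferred: weight = 149.1/5250.6191 = 0.0284; cost = 4.5304%.
Debentures: weight = 1965/5250.6191 = 0.3742; after-tax cost = 4.8% × (1 − 24%) = 3.6480%.
WACC = 0.5974 × 17.0049% + 0.0284 × 4.5304% + 0.3742 × 3.6480% = 11.6520%.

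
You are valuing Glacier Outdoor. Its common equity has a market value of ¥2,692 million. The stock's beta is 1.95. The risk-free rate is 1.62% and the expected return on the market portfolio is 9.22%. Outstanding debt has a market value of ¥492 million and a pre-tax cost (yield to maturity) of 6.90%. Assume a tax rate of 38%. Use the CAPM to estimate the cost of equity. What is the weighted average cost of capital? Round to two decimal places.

14.56%

Market risk premium = 9.22% − 1.62% = 7.6%.
Cost of equity via CAPM: Re = 1.62% + 1.95 × 7.6% = 16.4400%.
Total capital V = 2692 + 492 = 3184.
Equity: weight = 2692/3184 = 0.8455; cost = 16.44%.
Debt: weight = 492/3184 = 0.1545; after-tax cost = 6.9% × (1 − 38%) = 4.2780%.
WACC = 0.8455 × 16.4400% + 0.1545 × 4.2780% = 14.5607%.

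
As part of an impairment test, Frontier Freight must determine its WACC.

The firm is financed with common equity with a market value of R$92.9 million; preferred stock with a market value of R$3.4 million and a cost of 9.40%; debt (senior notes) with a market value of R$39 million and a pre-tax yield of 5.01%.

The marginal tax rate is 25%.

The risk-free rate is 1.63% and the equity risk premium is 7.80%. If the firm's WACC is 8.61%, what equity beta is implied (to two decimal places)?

1.15

Total capital V = 92.9 + 3.4 + 39 = 135.3.
Equity weight = 92.9/135.3 = 0.6866.
Preferred weight = 3.4/135.3 = 0.0251.
Senior notes weight = 39/135.3 = 0.2882.
Debt contribution = 0.2882 × 5.01% × (1 − 25%) = 1.0831%.
Preferred contribution = 0.0251 × 9.4% = 0.2362%.
Required equity contribution = 8.61% − 1.3193% = 7.2907%  ⇒  Re = 10.6182%.
CAPM: 10.6182% = 1.63% + β × 7.8%  ⇒  β = 1.1523.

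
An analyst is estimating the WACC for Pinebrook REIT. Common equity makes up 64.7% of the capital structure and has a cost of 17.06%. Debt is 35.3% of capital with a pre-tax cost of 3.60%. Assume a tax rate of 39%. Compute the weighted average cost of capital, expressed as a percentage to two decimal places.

After-tax cost of debt = 3.6% × (1 − 39%) = 2.1960%.
WACC = 0.647 × 17.0600% + 0.353 × 2.1960% = 11.8130%.

11.81%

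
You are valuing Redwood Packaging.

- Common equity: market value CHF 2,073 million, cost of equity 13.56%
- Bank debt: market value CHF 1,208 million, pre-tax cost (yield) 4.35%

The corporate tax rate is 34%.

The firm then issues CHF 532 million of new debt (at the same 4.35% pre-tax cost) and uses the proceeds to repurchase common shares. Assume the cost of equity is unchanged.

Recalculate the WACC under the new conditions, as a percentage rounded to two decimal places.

After the change:
Total capital V = 1541 + 1740 = 3281.
Equity: weight = 1541/3281 = 0.4697; cost = 13.56%.
Bank debt: weight = 1740/3281 = 0.5303; after-tax cost = 4.35% × (1 − 34%) = 2.8710%.
WACC = 0.4697 × 13.5600% + 0.5303 × 2.8710% = 7.8913%.

7.89%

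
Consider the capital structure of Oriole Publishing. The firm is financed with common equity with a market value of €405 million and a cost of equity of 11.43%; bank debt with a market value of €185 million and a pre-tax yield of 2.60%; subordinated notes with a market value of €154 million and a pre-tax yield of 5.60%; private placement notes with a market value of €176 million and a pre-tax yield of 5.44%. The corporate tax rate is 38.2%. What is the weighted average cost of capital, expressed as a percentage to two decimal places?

6.58%

Total capital V = 405 + 185 + 154 + 176 = 920.
Equity: weight = 405/920 = 0.4402; cost = 11.43%.
Bank debt: weight = 185/920 = 0.2011; after-tax cost = 2.6% × (1 − 38.2%) = 1.6068%.
Subordinated notes: weight = 154/920 = 0.1674; after-tax cost = 5.6% × (1 − 38.2%) = 3.4608%.
Private placement notes: weight = 176/920 = 0.1913; after-tax cost = 5.44% × (1 − 38.2%) = 3.3619%.
WACC = 0.4402 × 11.4300% + 0.2011 × 1.6068% + 0.1674 × 3.4608% + 0.1913 × 3.3619% = 6.5772%.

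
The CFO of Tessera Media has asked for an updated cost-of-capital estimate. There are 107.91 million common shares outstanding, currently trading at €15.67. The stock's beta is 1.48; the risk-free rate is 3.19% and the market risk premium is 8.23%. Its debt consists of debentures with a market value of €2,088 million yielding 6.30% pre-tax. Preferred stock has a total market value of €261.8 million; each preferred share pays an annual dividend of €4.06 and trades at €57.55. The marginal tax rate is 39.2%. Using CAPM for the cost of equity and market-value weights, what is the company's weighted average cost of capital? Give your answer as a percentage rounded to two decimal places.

8.87%

Cost of equity via CAPM: Re = 3.19% + 1.48 × 8.23% = 15.3704%.
Cost of preferred: Rp = 4.06 / 57.55 = 7.0547%.
Market value of equity E = 15.67 × 107.91m = 1690.9497m.
Total capital V = 1690.9497 + 261.8 + 2088 = 4040.7497.
Equity: weight = 1690.9497/4040.7497 = 0.4185; cost = 15.3704%.
Preferred: weight = 261.8/4040.7497 = 0.0648; cost = 7.0547%.
Debentures: weight = 2088/4040.7497 = 0.5167; after-tax cost = 6.3% × (1 − 39.2%) = 3.8304%.
WACC = 0.4185 × 15.3704% + 0.0648 × 7.0547% + 0.5167 × 3.8304% = 8.8685%.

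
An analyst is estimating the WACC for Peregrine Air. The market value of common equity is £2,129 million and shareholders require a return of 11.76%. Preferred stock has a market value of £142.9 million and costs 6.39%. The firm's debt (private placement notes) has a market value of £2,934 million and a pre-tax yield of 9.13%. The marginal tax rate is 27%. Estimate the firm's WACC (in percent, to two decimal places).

Total capital V = 2129 + 142.9 + 2934 = 5205.9.
Equity: weight = 2129/5205.9 = 0.4090; cost = 11.76%.
Preferred: weight = 142.9/5205.9 = 0.0274; cost = 6.39%.
Private placement notes: weight = 2934/5205.9 = 0.5636; after-tax cost = 9.13% × (1 − 27%) = 6.6649%.
WACC = 0.4090 × 11.7600% + 0.0274 × 6.3900% + 0.5636 × 6.6649% = 8.7410%.

8.74%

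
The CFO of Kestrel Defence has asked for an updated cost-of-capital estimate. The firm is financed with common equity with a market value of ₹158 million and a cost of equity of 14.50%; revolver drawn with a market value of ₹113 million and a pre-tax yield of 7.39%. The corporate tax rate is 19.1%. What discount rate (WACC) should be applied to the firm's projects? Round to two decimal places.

10.95%

Total capital V = 158 + 113 = 271.
Equity: weight = 158/271 = 0.5830; cost = 14.5%.
Revolver drawn: weight = 113/271 = 0.4170; after-tax cost = 7.39% × (1 − 19.1%) = 5.9785%.
WACC = 0.5830 × 14.5000% + 0.4170 × 5.9785% = 10.9468%.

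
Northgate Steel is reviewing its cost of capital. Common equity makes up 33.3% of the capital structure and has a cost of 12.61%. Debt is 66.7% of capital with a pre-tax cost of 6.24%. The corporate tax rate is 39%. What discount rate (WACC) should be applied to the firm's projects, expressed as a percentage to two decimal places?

After-tax cost of debt = 6.24% × (1 − 39%) = 3.8064%.
WACC = 0.333 × 12.6100% + 0.667 × 3.8064% = 6.7380%.

6.74%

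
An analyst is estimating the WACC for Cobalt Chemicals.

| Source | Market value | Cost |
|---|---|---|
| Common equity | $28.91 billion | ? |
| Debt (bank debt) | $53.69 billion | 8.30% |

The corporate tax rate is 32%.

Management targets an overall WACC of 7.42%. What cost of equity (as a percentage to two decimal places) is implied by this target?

10.72%

Total capital V = 28.91 + 53.69 = 82.6.
Equity weight = 28.91/82.6 = 0.3500.
Bank debt weight = 53.69/82.6 = 0.6500.
Debt contribution = 0.6500 × 8.3% × (1 − 32%) = 3.6686%.
Required equity contribution = 7.42% − 3.6686% = 3.7514%.
Re = 3.7514% / 0.3500 = 10.7183%.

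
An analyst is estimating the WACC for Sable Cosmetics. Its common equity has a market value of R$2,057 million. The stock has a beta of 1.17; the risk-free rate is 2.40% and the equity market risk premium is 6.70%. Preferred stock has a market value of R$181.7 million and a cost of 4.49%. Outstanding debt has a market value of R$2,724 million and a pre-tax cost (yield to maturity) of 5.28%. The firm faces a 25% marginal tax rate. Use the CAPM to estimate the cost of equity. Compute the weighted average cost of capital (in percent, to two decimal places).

6.58%

Cost of equity via CAPM: Re = 2.4% + 1.17 × 6.7% = 10.2390%.
Total capital V = 2057 + 181.7 + 2724 = 4962.7.
Equity: weight = 2057/4962.7 = 0.4145; cost = 10.239%.
Preferred: weight = 181.7/4962.7 = 0.0366; cost = 4.49%.
Debt: weight = 2724/4962.7 = 0.5489; after-tax cost = 5.28% × (1 − 25%) = 3.9600%.
WACC = 0.4145 × 10.2390% + 0.0366 × 4.4900% + 0.5489 × 3.9600% = 6.5820%.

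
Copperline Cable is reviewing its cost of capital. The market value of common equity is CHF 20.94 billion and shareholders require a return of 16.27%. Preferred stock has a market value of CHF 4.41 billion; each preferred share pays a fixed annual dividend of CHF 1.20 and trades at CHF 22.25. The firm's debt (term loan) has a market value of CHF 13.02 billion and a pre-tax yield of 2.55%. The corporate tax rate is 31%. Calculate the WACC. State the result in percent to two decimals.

Cost of preferred: Rp = 1.2 / 22.25 = 5.3933%.
Total capital V = 20.94 + 4.41 + 13.02 = 38.37.
Equity: weight = 20.94/38.37 = 0.5457; cost = 16.27%.
Preferred: weight = 4.41/38.37 = 0.1149; cost = 5.3933%.
Term loan: weight = 13.02/38.37 = 0.3393; after-tax cost = 2.55% × (1 − 31%) = 1.7595%.
WACC = 0.5457 × 16.2700% + 0.1149 × 5.3933% + 0.3393 × 1.7595% = 10.0961%.

10.10%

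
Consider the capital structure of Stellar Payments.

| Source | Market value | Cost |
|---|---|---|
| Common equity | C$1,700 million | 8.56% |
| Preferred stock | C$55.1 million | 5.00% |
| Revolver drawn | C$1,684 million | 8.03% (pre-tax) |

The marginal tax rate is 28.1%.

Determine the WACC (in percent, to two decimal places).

7.14%

Total capital V = 1700 + 55.1 + 1684 = 3439.1.
Equity: weight = 1700/3439.1 = 0.4943; cost = 8.56%.
Preferred: weight = 55.1/3439.1 = 0.0160; cost = 5%.
Revolver drawn: weight = 1684/3439.1 = 0.4897; after-tax cost = 8.03% × (1 − 28.1%) = 5.7736%.
WACC = 0.4943 × 8.5600% + 0.0160 × 5.0000% + 0.4897 × 5.7736% = 7.1386%.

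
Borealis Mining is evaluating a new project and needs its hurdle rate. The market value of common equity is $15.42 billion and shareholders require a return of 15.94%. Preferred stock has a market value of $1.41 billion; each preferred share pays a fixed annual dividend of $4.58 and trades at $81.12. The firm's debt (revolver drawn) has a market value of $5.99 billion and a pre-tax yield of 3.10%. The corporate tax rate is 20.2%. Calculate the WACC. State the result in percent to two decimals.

Cost of preferred: Rp = 4.58 / 81.12 = 5.6460%.
Total capital V = 15.42 + 1.41 + 5.99 = 22.82.
Equity: weight = 15.42/22.82 = 0.6757; cost = 15.94%.
Preferred: weight = 1.41/22.82 = 0.0618; cost = 5.646%.
Revolver drawn: weight = 5.99/22.82 = 0.2625; after-tax cost = 3.1% × (1 − 20.2%) = 2.4738%.
WACC = 0.6757 × 15.9400% + 0.0618 × 5.6460% + 0.2625 × 2.4738% = 11.7692%.

11.77%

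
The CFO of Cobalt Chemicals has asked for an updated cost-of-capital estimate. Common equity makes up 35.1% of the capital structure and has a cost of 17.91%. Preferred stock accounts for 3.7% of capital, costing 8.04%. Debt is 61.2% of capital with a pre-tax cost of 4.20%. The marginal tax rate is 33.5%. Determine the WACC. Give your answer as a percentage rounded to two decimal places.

8.29%

After-tax cost of debt = 4.2% × (1 − 33.5%) = 2.7930%.
WACC = 0.351 × 17.9100% + 0.037 × 8.0400% + 0.612 × 2.7930% = 8.2932%.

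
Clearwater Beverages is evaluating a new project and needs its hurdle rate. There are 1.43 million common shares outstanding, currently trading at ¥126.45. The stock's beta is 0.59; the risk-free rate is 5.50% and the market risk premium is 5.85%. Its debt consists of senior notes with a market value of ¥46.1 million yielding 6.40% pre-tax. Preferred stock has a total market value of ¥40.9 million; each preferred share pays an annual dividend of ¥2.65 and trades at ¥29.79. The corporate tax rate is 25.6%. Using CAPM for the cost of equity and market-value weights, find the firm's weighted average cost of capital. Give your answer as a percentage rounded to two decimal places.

Cost of equity via CAPM: Re = 5.5% + 0.59 × 5.85% = 8.9515%.
Cost of preferred: Rp = 2.65 / 29.79 = 8.8956%.
Market value of equity E = 126.45 × 1.43m = 180.8235m.
Total capital V = 180.8235 + 40.9 + 46.1 = 267.8235.
Equity: weight = 180.8235/267.8235 = 0.6752; cost = 8.9515%.
Preferred: weight = 40.9/267.8235 = 0.1527; cost = 8.8956%.
Senior notes: weight = 46.1/267.8235 = 0.1721; after-tax cost = 6.4% × (1 − 25.6%) = 4.7616%.
WACC = 0.6752 × 8.9515% + 0.1527 × 8.8956% + 0.1721 × 4.7616% = 8.2218%.

8.22%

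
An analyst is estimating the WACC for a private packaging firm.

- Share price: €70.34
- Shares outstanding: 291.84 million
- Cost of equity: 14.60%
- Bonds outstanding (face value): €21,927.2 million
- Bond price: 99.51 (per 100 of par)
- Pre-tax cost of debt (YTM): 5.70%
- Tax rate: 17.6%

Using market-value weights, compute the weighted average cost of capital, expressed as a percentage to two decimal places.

9.50%

Market value of equity E = 70.34 × 291.84m = 20528.0256m. Market value of debt D = 21927.2m × 99.51/100 = 21819.75672m.
Total capital V = 20528.0256 + 21819.75672 = 42347.78232.
Equity: weight = 20528.0256/42347.78232 = 0.4847; cost = 14.6%.
Bonds outstanding: weight = 21819.75672/42347.78232 = 0.5153; after-tax cost = 5.7% × (1 − 17.6%) = 4.6968%.
WACC = 0.4847 × 14.6000% + 0.5153 × 4.6968% = 9.4974%.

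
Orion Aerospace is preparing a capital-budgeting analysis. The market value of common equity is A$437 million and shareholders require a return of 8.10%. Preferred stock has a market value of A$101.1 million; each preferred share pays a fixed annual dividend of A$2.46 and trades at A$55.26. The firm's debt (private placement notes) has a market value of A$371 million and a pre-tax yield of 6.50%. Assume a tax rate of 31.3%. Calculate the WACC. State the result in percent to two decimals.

6.21%

Cost of preferred: Rp = 2.46 / 55.26 = 4.4517%.
Total capital V = 437 + 101.1 + 371 = 909.1.
Equity: weight = 437/909.1 = 0.4807; cost = 8.1%.
Preferred: weight = 101.1/909.1 = 0.1112; cost = 4.4517%.
Private placement notes: weight = 371/909.1 = 0.4081; after-tax cost = 6.5% × (1 − 31.3%) = 4.4655%.
WACC = 0.4807 × 8.1000% + 0.1112 × 4.4517% + 0.4081 × 4.4655% = 6.2111%.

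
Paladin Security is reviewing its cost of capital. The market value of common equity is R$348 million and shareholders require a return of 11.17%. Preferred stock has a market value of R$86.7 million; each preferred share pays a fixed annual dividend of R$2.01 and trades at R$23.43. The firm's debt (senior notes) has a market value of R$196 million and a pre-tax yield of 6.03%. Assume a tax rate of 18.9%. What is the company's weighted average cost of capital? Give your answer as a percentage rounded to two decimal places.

8.86%

Cost of preferred: Rp = 2.01 / 23.43 = 8.5787%.
Total capital V = 348 + 86.7 + 196 = 630.7.
Equity: weight = 348/630.7 = 0.5518; cost = 11.17%.
Preferred: weight = 86.7/630.7 = 0.1375; cost = 8.5787%.
Senior notes: weight = 196/630.7 = 0.3108; after-tax cost = 6.03% × (1 − 18.9%) = 4.8903%.
WACC = 0.5518 × 11.1700% + 0.1375 × 8.5787% + 0.3108 × 4.8903% = 8.8623%.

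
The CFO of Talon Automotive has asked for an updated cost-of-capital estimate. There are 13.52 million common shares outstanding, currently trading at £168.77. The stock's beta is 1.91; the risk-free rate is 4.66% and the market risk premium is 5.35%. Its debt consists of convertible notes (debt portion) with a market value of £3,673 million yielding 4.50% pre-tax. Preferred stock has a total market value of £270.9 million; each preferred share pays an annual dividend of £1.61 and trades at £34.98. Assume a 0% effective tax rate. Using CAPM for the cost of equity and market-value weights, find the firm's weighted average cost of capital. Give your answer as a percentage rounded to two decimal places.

Cost of equity via CAPM: Re = 4.66% + 1.91 × 5.35% = 14.8785%.
Cost of preferred: Rp = 1.61 / 34.98 = 4.6026%.
Market value of equity E = 168.77 × 13.52m = 2281.7704m.
Total capital V = 2281.7704 + 270.9 + 3673 = 6225.6704.
Equity: weight = 2281.7704/6225.6704 = 0.3665; cost = 14.8785%.
Preferred: weight = 270.9/6225.6704 = 0.0435; cost = 4.6026%.
Convertible notes (debt portion): weight = 3673/6225.6704 = 0.5900; after-tax cost = 4.5% × (1 − 0%) = 4.5000%.
WACC = 0.3665 × 14.8785% + 0.0435 × 4.6026% + 0.5900 × 4.5000% = 8.3083%.

8.31%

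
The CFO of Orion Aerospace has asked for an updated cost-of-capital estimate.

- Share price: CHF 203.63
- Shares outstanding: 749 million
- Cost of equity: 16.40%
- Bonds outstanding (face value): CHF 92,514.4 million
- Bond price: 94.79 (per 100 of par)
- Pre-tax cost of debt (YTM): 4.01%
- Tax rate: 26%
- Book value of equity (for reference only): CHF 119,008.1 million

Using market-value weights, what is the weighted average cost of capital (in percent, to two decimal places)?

11.50%

Market value of equity E = 203.63 × 749m = 152518.87m. Market value of debt D = 92514.4m × 94.79/100 = 87694.39976m.
Total capital V = 152518.87 + 87694.39976 = 240213.26976.
Equity: weight = 152518.87/240213.26976 = 0.6349; cost = 16.4%.
Bonds outstanding: weight = 87694.39976/240213.26976 = 0.3651; after-tax cost = 4.01% × (1 − 26%) = 2.9674%.
WACC = 0.6349 × 16.4000% + 0.3651 × 2.9674% = 11.4962%.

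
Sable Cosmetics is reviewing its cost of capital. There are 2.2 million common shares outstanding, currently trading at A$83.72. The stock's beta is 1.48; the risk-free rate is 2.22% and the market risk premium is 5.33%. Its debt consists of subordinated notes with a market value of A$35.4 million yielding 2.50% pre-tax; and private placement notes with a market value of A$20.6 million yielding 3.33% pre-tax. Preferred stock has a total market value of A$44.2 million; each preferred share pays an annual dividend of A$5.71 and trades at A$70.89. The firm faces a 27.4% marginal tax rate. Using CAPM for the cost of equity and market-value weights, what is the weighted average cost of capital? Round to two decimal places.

Cost of equity via CAPM: Re = 2.22% + 1.48 × 5.33% = 10.1084%.
Cost of preferred: Rp = 5.71 / 70.89 = 8.0547%.
Market value of equity E = 83.72 × 2.2m = 184.184m.
Total capital V = 184.184 + 44.2 + 35.4 + 20.6 = 284.384.
Equity: weight = 184.184/284.384 = 0.6477; cost = 10.1084%.
Preferred: weight = 44.2/284.384 = 0.1554; cost = 8.0547%.
Subordinated notes: weight = 35.4/284.384 = 0.1245; after-tax cost = 2.5% × (1 − 27.4%) = 1.8150%.
Private placement notes: weight = 20.6/284.384 = 0.0724; after-tax cost = 3.33% × (1 − 27.4%) = 2.4176%.
WACC = 0.6477 × 10.1084% + 0.1554 × 8.0547% + 0.1245 × 1.8150% + 0.0724 × 2.4176% = 8.1997%.

8.20%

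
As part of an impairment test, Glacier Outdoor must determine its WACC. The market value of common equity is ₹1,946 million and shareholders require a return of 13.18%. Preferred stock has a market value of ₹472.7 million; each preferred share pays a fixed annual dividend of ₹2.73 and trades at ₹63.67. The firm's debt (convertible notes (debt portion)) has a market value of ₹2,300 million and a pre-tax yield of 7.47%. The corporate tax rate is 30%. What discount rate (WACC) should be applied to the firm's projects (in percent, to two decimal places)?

8.41%

Cost of preferred: Rp = 2.73 / 63.67 = 4.2877%.
Total capital V = 1946 + 472.7 + 2300 = 4718.7.
Equity: weight = 1946/4718.7 = 0.4124; cost = 13.18%.
Preferred: weight = 472.7/4718.7 = 0.1002; cost = 4.2877%.
Convertible notes (debt portion): weight = 2300/4718.7 = 0.4874; after-tax cost = 7.47% × (1 − 30%) = 5.2290%.
WACC = 0.4124 × 13.1800% + 0.1002 × 4.2877% + 0.4874 × 5.2290% = 8.4137%.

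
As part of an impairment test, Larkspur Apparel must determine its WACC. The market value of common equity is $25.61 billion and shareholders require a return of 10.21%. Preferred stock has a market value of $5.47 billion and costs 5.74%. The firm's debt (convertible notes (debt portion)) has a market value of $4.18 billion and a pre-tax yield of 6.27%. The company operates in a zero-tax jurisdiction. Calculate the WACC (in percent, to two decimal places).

Total capital V = 25.61 + 5.47 + 4.18 = 35.26.
Equity: weight = 25.61/35.26 = 0.7263; cost = 10.21%.
Preferred: weight = 5.47/35.26 = 0.1551; cost = 5.74%.
Convertible notes (debt portion): weight = 4.18/35.26 = 0.1185; after-tax cost = 6.27% × (1 − 0%) = 6.2700%.
WACC = 0.7263 × 10.2100% + 0.1551 × 5.7400% + 0.1185 × 6.2700% = 9.0495%.

9.05%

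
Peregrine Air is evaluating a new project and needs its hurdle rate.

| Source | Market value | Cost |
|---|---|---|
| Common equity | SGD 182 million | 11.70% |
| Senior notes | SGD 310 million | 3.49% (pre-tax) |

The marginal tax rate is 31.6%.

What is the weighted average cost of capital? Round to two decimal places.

5.83%

Total capital V = 182 + 310 = 492.
Equity: weight = 182/492 = 0.3699; cost = 11.7%.
Senior notes: weight = 310/492 = 0.6301; after-tax cost = 3.49% × (1 − 31.6%) = 2.3872%.
WACC = 0.3699 × 11.7000% + 0.6301 × 2.3872% = 5.8322%.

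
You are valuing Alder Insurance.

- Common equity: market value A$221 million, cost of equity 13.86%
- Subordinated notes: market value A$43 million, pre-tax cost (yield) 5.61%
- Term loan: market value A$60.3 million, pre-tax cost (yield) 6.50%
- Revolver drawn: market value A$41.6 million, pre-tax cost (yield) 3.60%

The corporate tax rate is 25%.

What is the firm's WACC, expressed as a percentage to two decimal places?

Total capital V = 221 + 43 + 60.3 + 41.6 = 365.9.
Equity: weight = 221/365.9 = 0.6040; cost = 13.86%.
Subordinated notes: weight = 43/365.9 = 0.1175; after-tax cost = 5.61% × (1 − 25%) = 4.2075%.
Term loan: weight = 60.3/365.9 = 0.1648; after-tax cost = 6.5% × (1 − 25%) = 4.8750%.
Revolver drawn: weight = 41.6/365.9 = 0.1137; after-tax cost = 3.6% × (1 − 25%) = 2.7000%.
WACC = 0.6040 × 13.8600% + 0.1175 × 4.2075% + 0.1648 × 4.8750% + 0.1137 × 2.7000% = 9.9761%.

9.98%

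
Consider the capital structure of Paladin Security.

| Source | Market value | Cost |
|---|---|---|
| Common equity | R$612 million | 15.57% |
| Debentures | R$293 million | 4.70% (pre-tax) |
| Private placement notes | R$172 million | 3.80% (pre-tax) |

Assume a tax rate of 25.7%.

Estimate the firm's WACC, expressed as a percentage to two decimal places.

10.25%

Total capital V = 612 + 293 + 172 = 1077.
Equity: weight = 612/1077 = 0.5682; cost = 15.57%.
Debentures: weight = 293/1077 = 0.2721; after-tax cost = 4.7% × (1 − 25.7%) = 3.4921%.
Private placement notes: weight = 172/1077 = 0.1597; after-tax cost = 3.8% × (1 − 25.7%) = 2.8234%.
WACC = 0.5682 × 15.5700% + 0.2721 × 3.4921% + 0.1597 × 2.8234% = 10.2485%.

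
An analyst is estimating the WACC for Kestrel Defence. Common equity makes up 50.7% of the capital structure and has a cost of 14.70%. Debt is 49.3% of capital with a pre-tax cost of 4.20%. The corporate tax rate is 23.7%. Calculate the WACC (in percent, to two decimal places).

9.03%

After-tax cost of debt = 4.2% × (1 − 23.7%) = 3.2046%.
WACC = 0.507 × 14.7000% + 0.493 × 3.2046% = 9.0328%.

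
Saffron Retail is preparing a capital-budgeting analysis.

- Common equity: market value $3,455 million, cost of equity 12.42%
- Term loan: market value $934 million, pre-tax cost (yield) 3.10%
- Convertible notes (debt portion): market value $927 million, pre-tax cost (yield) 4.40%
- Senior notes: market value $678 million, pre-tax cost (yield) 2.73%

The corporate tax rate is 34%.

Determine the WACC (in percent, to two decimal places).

Total capital V = 3455 + 934 + 927 + 678 = 5994.
Equity: weight = 3455/5994 = 0.5764; cost = 12.42%.
Term loan: weight = 934/5994 = 0.1558; after-tax cost = 3.1% × (1 − 34%) = 2.0460%.
Convertible notes (debt portion): weight = 927/5994 = 0.1547; after-tax cost = 4.4% × (1 − 34%) = 2.9040%.
Senior notes: weight = 678/5994 = 0.1131; after-tax cost = 2.73% × (1 − 34%) = 1.8018%.
WACC = 0.5764 × 12.4200% + 0.1558 × 2.0460% + 0.1547 × 2.9040% + 0.1131 × 1.8018% = 8.1307%.

8.13%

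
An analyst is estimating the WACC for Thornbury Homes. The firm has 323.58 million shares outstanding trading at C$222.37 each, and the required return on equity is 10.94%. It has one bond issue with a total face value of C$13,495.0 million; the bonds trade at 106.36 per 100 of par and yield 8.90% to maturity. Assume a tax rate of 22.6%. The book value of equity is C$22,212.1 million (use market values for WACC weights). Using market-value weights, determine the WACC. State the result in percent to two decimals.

10.27%

Market value of equity E = 222.37 × 323.58m = 71954.4846m. Market value of debt D = 13495m × 106.36/100 = 14353.282m.
Total capital V = 71954.4846 + 14353.282 = 86307.7666.
Equity: weight = 71954.4846/86307.7666 = 0.8337; cost = 10.94%.
Bonds outstanding: weight = 14353.282/86307.7666 = 0.1663; after-tax cost = 8.9% × (1 − 22.6%) = 6.8886%.
WACC = 0.8337 × 10.9400% + 0.1663 × 6.8886% = 10.2662%.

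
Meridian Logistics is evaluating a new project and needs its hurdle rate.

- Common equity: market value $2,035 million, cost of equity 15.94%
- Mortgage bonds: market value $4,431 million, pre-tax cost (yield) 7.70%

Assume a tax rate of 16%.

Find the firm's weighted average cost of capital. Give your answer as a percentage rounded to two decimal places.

Total capital V = 2035 + 4431 = 6466.
Equity: weight = 2035/6466 = 0.3147; cost = 15.94%.
Mortgage bonds: weight = 4431/6466 = 0.6853; after-tax cost = 7.7% × (1 − 16%) = 6.4680%.
WACC = 0.3147 × 15.9400% + 0.6853 × 6.4680% = 9.4491%.

9.45%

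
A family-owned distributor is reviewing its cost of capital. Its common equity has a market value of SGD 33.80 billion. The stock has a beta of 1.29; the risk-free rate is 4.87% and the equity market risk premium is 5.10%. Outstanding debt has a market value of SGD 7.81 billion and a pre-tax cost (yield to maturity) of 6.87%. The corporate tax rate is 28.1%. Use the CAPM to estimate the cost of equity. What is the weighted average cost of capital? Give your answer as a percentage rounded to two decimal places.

10.23%

Cost of equity via CAPM: Re = 4.87% + 1.29 × 5.1% = 11.4490%.
Total capital V = 33.8 + 7.81 = 41.61.
Equity: weight = 33.8/41.61 = 0.8123; cost = 11.449%.
Debt: weight = 7.81/41.61 = 0.1877; after-tax cost = 6.87% × (1 − 28.1%) = 4.9395%.
WACC = 0.8123 × 11.4490% + 0.1877 × 4.9395% = 10.2272%.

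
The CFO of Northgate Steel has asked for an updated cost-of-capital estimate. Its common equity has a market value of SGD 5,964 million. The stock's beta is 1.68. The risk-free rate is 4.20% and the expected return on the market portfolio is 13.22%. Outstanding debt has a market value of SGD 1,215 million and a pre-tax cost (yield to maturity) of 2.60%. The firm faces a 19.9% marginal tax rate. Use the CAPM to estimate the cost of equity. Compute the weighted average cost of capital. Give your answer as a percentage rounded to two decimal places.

16.43%

Market risk premium = 13.22% − 4.2% = 9.02%.
Cost of equity via CAPM: Re = 4.2% + 1.68 × 9.02% = 19.3536%.
Total capital V = 5964 + 1215 = 7179.
Equity: weight = 5964/7179 = 0.8308; cost = 19.3536%.
Debt: weight = 1215/7179 = 0.1692; after-tax cost = 2.6% × (1 − 19.9%) = 2.0826%.
WACC = 0.8308 × 19.3536% + 0.1692 × 2.0826% = 16.4306%.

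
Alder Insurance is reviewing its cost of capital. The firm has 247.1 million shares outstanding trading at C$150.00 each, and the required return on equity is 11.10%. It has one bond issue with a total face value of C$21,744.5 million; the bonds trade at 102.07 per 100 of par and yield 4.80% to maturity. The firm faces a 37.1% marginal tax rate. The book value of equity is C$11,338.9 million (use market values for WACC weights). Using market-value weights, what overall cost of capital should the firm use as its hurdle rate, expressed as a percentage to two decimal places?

Market value of equity E = 150.0 × 247.1m = 37065m. Market value of debt D = 21744.5m × 102.07/100 = 22194.61115m.
Total capital V = 37065 + 22194.61115 = 59259.61115.
Equity: weight = 37065/59259.61115 = 0.6255; cost = 11.1%.
Bonds outstanding: weight = 22194.61115/59259.61115 = 0.3745; after-tax cost = 4.8% × (1 − 37.1%) = 3.0192%.
WACC = 0.6255 × 11.1000% + 0.3745 × 3.0192% = 8.0735%.

8.07%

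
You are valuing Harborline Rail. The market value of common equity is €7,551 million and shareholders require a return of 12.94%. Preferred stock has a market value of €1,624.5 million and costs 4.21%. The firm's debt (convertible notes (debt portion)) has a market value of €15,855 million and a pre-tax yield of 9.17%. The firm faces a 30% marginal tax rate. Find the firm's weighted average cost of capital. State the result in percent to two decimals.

8.24%

Total capital V = 7551 + 1624.5 + 15855 = 25030.5.
Equity: weight = 7551/25030.5 = 0.3017; cost = 12.94%.
Preferred: weight = 1624.5/25030.5 = 0.0649; cost = 4.21%.
Convertible notes (debt portion): weight = 15855/25030.5 = 0.6334; after-tax cost = 9.17% × (1 − 30%) = 6.4190%.
WACC = 0.3017 × 12.9400% + 0.0649 × 4.2100% + 0.6334 × 6.4190% = 8.2428%.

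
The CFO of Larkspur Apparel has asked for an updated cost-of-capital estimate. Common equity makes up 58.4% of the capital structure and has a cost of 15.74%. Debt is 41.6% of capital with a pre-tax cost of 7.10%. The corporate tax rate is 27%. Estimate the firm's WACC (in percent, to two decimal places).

11.35%

After-tax cost of debt = 7.1% × (1 − 27%) = 5.1830%.
WACC = 0.584 × 15.7400% + 0.416 × 5.1830% = 11.3483%.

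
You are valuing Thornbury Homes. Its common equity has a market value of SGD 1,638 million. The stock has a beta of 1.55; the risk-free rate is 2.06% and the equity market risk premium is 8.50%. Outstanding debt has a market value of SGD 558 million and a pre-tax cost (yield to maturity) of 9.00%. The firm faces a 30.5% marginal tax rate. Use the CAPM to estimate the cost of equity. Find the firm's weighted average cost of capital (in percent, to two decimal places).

Cost of equity via CAPM: Re = 2.06% + 1.55 × 8.5% = 15.2350%.
Total capital V = 1638 + 558 = 2196.
Equity: weight = 1638/2196 = 0.7459; cost = 15.235%.
Debt: weight = 558/2196 = 0.2541; after-tax cost = 9% × (1 − 30.5%) = 6.2550%.
WACC = 0.7459 × 15.2350% + 0.2541 × 6.2550% = 12.9532%.

12.95%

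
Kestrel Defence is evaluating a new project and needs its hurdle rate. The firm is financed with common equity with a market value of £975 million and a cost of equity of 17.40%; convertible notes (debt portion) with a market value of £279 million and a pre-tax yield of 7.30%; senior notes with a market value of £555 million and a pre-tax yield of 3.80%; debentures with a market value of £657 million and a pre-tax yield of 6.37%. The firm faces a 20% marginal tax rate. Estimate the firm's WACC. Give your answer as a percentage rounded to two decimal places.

Total capital V = 975 + 279 + 555 + 657 = 2466.
Equity: weight = 975/2466 = 0.3954; cost = 17.4%.
Convertible notes (debt portion): weight = 279/2466 = 0.1131; after-tax cost = 7.3% × (1 − 20%) = 5.8400%.
Senior notes: weight = 555/2466 = 0.2251; after-tax cost = 3.8% × (1 − 20%) = 3.0400%.
Debentures: weight = 657/2466 = 0.2664; after-tax cost = 6.37% × (1 − 20%) = 5.0960%.
WACC = 0.3954 × 17.4000% + 0.1131 × 5.8400% + 0.2251 × 3.0400% + 0.2664 × 5.0960% = 9.5822%.

9.58%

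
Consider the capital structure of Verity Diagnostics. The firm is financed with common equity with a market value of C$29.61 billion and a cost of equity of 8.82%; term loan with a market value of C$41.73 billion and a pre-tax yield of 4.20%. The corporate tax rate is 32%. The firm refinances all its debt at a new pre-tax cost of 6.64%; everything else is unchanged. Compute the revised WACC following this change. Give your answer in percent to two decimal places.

6.30%

After the change:
Total capital V = 29.61 + 41.73 = 71.34.
Equity: weight = 29.61/71.34 = 0.4151; cost = 8.82%.
Term loan: weight = 41.73/71.34 = 0.5849; after-tax cost = 6.64% × (1 − 32%) = 4.5152%.
WACC = 0.4151 × 8.8200% + 0.5849 × 4.5152% = 6.3019%.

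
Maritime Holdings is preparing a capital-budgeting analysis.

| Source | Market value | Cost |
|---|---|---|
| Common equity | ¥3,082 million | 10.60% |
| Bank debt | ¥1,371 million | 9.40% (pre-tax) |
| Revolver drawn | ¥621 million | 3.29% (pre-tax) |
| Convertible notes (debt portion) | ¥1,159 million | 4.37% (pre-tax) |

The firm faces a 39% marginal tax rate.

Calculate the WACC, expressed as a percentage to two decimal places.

Total capital V = 3082 + 1371 + 621 + 1159 = 6233.
Equity: weight = 3082/6233 = 0.4945; cost = 10.6%.
Bank debt: weight = 1371/6233 = 0.2200; after-tax cost = 9.4% × (1 − 39%) = 5.7340%.
Revolver drawn: weight = 621/6233 = 0.0996; after-tax cost = 3.29% × (1 − 39%) = 2.0069%.
Convertible notes (debt portion): weight = 1159/6233 = 0.1859; after-tax cost = 4.37% × (1 − 39%) = 2.6657%.
WACC = 0.4945 × 10.6000% + 0.2200 × 5.7340% + 0.0996 × 2.0069% + 0.1859 × 2.6657% = 7.1982%.

7.20%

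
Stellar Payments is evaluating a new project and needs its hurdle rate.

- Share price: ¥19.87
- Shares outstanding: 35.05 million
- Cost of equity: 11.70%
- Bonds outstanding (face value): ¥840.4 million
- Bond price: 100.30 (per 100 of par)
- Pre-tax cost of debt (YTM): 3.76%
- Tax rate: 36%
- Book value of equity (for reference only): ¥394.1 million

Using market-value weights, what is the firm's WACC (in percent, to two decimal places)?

6.61%

Market value of equity E = 19.87 × 35.05m = 696.4435m. Market value of debt D = 840.4m × 100.3/100 = 842.9212m.
Total capital V = 696.4435 + 842.9212 = 1539.3647.
Equity: weight = 696.4435/1539.3647 = 0.4524; cost = 11.7%.
Bonds outstanding: weight = 842.9212/1539.3647 = 0.5476; after-tax cost = 3.76% × (1 − 36%) = 2.4064%.
WACC = 0.4524 × 11.7000% + 0.5476 × 2.4064% = 6.6110%.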